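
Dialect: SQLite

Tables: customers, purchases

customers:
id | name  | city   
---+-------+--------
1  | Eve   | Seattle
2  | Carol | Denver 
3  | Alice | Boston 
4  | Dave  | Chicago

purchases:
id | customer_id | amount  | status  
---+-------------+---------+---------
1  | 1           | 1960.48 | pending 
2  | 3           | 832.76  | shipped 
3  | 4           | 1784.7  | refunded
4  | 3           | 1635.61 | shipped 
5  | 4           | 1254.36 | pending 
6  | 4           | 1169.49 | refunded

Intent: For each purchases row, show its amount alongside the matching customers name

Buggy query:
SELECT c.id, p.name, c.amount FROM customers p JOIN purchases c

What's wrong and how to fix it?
Bug: JOIN with no ON clause produces a cartesian product; every purchases row pairs with every customers row

Fix: Specify the join condition linking the foreign key to the parent id

Corrected query:
SELECT c.id, p.name, c.amount FROM customers p JOIN purchases c ON c.customer_id = p.id

Result:
id | name  | amount 
---+-------+--------
1  | Eve   | 1960.48
2  | Alice | 832.76 
3  | Dave  | 1784.7 
4  | Alice | 1635.61
5  | Dave  | 1254.36
6  | Dave  | 1169.49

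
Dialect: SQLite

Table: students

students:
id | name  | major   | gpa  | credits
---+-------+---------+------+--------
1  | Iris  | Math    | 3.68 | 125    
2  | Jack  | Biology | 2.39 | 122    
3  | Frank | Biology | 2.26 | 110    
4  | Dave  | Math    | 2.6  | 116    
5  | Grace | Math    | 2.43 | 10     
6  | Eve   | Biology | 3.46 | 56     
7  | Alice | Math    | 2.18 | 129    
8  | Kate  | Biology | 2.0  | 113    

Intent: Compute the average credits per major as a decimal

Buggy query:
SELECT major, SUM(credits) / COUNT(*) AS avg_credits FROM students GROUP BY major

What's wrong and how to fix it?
Bug: Both operands are integers, so '/' performs integer division and truncates

Fix: Multiply by 1.0 (or CAST to REAL) to force floating-point division

Corrected query:
SELECT major, SUM(credits) * 1.0 / COUNT(*) AS avg_credits FROM students GROUP BY major

Result:
major   | avg_credits
--------+------------
Biology | 100.25     
Math    | 95         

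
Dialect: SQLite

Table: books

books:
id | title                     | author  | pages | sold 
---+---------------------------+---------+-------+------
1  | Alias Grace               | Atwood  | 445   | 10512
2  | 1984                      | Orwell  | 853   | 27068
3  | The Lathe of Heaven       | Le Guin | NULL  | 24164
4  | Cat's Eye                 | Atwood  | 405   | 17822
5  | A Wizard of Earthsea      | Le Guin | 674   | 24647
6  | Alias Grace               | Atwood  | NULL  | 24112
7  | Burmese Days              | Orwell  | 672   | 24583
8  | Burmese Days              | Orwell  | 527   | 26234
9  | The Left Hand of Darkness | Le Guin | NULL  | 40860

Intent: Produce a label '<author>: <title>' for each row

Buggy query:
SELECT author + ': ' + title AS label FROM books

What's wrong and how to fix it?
Bug: SQLite uses || for string concatenation; + coerces text to numbers (yielding 0)

Fix: Replace + with || to concatenate text

Corrected query:
SELECT author || ': ' || title AS label FROM books

Result:
label                             
----------------------------------
Atwood: Alias Grace               
Orwell: 1984                      
Le Guin: The Lathe of Heaven      
Atwood: Cat's Eye                 
Le Guin: A Wizard of Earthsea     
Atwood: Alias Grace               
Orwell: Burmese Days              
Orwell: Burmese Days              
Le Guin: The Left Hand of Darkness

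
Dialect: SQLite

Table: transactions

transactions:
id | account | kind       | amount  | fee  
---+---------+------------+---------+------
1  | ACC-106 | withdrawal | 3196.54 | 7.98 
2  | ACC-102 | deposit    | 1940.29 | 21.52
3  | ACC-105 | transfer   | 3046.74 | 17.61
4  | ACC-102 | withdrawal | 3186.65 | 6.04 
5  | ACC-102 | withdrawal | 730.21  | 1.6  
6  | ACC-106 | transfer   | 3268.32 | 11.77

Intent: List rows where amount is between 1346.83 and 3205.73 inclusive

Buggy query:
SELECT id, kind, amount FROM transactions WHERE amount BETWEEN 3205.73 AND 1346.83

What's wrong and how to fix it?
Bug: The bounds are reversed; BETWEEN a AND b requires a <= b to match anything

Fix: Write BETWEEN 1346.83 AND 3205.73

Corrected query:
SELECT id, kind, amount FROM transactions WHERE amount BETWEEN 1346.83 AND 3205.73

Result:
id | kind       | amount 
---+------------+--------
1  | withdrawal | 3196.54
2  | deposit    | 1940.29
3  | transfer   | 3046.74
4  | withdrawal | 3186.65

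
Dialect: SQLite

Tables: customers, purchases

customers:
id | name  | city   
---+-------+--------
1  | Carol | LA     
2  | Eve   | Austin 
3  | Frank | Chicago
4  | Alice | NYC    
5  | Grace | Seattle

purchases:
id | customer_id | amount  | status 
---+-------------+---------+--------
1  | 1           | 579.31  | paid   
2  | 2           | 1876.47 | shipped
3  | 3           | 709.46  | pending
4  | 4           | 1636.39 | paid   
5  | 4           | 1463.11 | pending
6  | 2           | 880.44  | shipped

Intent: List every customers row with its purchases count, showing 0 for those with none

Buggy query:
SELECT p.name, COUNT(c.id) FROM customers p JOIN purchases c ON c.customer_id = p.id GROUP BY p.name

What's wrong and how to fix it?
Bug: An inner join excludes parents with zero children

Fix: Use LEFT JOIN so parents without children still appear (COUNT(c.id) gives 0)

Corrected query:
SELECT p.name, COUNT(c.id) FROM customers p LEFT JOIN purchases c ON c.customer_id = p.id GROUP BY p.name

Result:
name  | COUNT(c.id)
------+------------
Alice | 2          
Carol | 1          
Eve   | 2          
Frank | 1          
Grace | 0          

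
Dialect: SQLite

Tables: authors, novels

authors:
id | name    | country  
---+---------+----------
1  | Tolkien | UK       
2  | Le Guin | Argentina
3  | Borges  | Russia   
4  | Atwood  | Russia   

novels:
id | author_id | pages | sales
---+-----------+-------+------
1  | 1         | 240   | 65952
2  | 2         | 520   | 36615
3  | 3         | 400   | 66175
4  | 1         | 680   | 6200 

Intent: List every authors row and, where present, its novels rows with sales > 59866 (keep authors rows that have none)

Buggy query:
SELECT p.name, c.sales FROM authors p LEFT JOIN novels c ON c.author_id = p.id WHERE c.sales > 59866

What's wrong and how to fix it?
Bug: Filtering c.sales in WHERE discards the NULL rows produced by LEFT JOIN, turning it into an inner join

Fix: Put 'c.sales > 59866' in the JOIN's ON clause instead of WHERE

Corrected query:
SELECT p.name, c.sales FROM authors p LEFT JOIN novels c ON c.author_id = p.id AND c.sales > 59866

Result:
name    | sales
--------+------
Tolkien | 65952
Le Guin | NULL 
Borges  | 66175
Atwood  | NULL 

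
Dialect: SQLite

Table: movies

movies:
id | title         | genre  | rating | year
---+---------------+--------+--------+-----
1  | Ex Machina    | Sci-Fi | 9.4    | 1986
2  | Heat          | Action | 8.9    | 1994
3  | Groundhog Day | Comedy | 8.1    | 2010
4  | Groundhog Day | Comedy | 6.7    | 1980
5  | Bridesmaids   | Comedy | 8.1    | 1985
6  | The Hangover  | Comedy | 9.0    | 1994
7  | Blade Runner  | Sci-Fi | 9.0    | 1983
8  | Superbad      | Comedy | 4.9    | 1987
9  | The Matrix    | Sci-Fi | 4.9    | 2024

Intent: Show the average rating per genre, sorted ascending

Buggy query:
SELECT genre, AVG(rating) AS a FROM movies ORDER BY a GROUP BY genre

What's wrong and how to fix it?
Bug: GROUP BY must precede ORDER BY

Fix: Move ORDER BY to the end, after GROUP BY

Corrected query:
SELECT genre, AVG(rating) AS a FROM movies GROUP BY genre ORDER BY a

Result:
genre  | a       
-------+---------
Comedy | 7.36    
Sci-Fi | 7.766667
Action | 8.9     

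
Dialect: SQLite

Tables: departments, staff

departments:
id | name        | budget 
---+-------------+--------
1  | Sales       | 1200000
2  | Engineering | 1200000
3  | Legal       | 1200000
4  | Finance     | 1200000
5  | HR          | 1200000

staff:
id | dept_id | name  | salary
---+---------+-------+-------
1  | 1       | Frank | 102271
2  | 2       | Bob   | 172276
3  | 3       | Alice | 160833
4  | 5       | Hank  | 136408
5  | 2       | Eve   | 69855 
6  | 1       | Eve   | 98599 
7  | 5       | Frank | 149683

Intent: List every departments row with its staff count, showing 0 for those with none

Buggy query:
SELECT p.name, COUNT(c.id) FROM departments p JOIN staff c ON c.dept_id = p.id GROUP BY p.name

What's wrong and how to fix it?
Bug: An inner join excludes parents with zero children

Fix: Use LEFT JOIN so parents without children still appear (COUNT(c.id) gives 0)

Corrected query:
SELECT p.name, COUNT(c.id) FROM departments p LEFT JOIN staff c ON c.dept_id = p.id GROUP BY p.name

Result:
name        | COUNT(c.id)
------------+------------
Engineering | 2          
Finance     | 0          
HR          | 2          
Legal       | 1          
Sales       | 2          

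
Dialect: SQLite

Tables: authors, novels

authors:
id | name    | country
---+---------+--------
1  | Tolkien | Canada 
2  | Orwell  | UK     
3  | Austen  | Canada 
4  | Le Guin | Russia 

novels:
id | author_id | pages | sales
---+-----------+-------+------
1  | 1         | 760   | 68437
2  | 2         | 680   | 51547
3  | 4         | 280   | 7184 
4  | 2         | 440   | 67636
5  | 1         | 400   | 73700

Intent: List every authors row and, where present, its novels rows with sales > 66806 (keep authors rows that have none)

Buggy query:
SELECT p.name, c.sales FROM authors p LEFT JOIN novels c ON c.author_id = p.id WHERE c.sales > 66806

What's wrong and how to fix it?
Bug: A WHERE condition on the right-hand table after LEFT JOIN drops unmatched parents

Fix: Put 'c.sales > 66806' in the JOIN's ON clause instead of WHERE

Corrected query:
SELECT p.name, c.sales FROM authors p LEFT JOIN novels c ON c.author_id = p.id AND c.sales > 66806

Result:
name    | sales
--------+------
Tolkien | 68437
Tolkien | 73700
Orwell  | 67636
Austen  | NULL 
Le Guin | NULL 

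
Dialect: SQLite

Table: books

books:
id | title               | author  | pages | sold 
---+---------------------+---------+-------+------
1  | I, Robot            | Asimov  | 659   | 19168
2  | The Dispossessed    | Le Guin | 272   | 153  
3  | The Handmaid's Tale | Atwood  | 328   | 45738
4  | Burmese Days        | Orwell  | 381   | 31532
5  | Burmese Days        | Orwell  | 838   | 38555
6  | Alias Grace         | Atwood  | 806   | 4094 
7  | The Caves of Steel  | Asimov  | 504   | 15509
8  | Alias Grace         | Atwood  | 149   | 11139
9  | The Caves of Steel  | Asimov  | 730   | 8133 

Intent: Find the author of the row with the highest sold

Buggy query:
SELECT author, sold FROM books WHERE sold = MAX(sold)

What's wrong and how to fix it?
Bug: WHERE is evaluated per row; an aggregate over the whole table isn't defined there

Fix: Use a subquery: WHERE sold = (SELECT MAX(sold) FROM books)

Corrected query:
SELECT author, sold FROM books WHERE sold = (SELECT MAX(sold) FROM books)

Result:
author | sold 
-------+------
Atwood | 45738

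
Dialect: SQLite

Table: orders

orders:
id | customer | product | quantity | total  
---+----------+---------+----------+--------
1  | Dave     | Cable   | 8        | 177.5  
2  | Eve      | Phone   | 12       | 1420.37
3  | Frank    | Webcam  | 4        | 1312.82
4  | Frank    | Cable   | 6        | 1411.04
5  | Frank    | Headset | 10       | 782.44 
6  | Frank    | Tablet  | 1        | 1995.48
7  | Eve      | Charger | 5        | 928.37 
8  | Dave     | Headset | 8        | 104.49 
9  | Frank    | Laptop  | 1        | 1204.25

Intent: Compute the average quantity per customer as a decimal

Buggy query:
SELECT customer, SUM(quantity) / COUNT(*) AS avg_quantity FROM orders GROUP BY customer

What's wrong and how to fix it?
Bug: Both operands are integers, so '/' performs integer division and truncates

Fix: Cast one side to REAL so the division keeps the fractional part

Corrected query:
SELECT customer, SUM(quantity) * 1.0 / COUNT(*) AS avg_quantity FROM orders GROUP BY customer

Result:
customer | avg_quantity
---------+-------------
Dave     | 8           
Eve      | 8.5         
Frank    | 4.4         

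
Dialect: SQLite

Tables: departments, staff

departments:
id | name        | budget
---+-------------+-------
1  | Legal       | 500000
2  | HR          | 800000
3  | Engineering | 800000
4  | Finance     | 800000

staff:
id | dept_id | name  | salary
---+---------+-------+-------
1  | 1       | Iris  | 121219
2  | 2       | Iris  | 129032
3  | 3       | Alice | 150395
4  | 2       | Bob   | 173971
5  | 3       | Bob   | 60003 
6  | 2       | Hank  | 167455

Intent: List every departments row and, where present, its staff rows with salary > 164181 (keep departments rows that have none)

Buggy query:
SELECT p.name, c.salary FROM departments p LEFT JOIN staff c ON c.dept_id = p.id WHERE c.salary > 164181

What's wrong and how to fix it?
Bug: A WHERE condition on the right-hand table after LEFT JOIN drops unmatched parents

Fix: Put 'c.salary > 164181' in the JOIN's ON clause instead of WHERE

Corrected query:
SELECT p.name, c.salary FROM departments p LEFT JOIN staff c ON c.dept_id = p.id AND c.salary > 164181

Result:
name        | salary
------------+-------
Legal       | NULL  
HR          | 167455
HR          | 173971
Engineering | NULL  
Finance     | NULL  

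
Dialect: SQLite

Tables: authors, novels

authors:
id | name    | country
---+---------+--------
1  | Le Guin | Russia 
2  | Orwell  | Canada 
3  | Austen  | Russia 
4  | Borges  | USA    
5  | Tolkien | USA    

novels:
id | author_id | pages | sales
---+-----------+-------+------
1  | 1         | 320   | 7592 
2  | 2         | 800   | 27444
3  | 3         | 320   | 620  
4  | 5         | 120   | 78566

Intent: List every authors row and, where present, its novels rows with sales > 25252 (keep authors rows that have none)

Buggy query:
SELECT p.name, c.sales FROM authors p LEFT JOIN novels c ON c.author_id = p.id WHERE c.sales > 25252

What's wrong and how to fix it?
Bug: Filtering c.sales in WHERE discards the NULL rows produced by LEFT JOIN, turning it into an inner join

Fix: Put 'c.sales > 25252' in the JOIN's ON clause instead of WHERE

Corrected query:
SELECT p.name, c.sales FROM authors p LEFT JOIN novels c ON c.author_id = p.id AND c.sales > 25252

Result:
name    | sales
--------+------
Le Guin | NULL 
Orwell  | 27444
Austen  | NULL 
Borges  | NULL 
Tolkien | 78566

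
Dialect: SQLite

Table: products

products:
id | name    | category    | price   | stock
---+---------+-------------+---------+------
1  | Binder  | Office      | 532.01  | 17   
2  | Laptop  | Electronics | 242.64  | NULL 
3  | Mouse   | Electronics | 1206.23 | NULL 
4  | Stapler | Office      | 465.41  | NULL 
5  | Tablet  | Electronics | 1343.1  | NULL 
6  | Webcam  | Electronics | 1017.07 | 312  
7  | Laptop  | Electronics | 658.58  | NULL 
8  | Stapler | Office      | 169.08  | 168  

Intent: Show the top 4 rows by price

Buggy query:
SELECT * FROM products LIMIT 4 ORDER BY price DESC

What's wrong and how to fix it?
Bug: LIMIT must come after ORDER BY

Fix: Sort with ORDER BY, then apply LIMIT

Corrected query:
SELECT * FROM products ORDER BY price DESC LIMIT 4

Result:
id | name   | category    | price   | stock
---+--------+-------------+---------+------
5  | Tablet | Electronics | 1343.1  | NULL 
3  | Mouse  | Electronics | 1206.23 | NULL 
6  | Webcam | Electronics | 1017.07 | 312  
7  | Laptop | Electronics | 658.58  | NULL 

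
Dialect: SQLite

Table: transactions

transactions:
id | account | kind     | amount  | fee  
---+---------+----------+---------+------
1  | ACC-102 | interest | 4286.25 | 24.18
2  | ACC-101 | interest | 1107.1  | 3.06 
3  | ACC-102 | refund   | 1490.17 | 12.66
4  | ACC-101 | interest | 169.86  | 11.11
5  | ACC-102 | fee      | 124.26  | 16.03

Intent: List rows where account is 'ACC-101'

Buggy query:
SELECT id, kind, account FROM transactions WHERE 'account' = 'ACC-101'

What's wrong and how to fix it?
Bug: Single quotes denote string literals in SQL; the column name is being compared as a constant string

Fix: Reference the column as account without single quotes

Corrected query:
SELECT id, kind, account FROM transactions WHERE account = 'ACC-101'

Result:
id | kind     | account
---+----------+--------
2  | interest | ACC-101
4  | interest | ACC-101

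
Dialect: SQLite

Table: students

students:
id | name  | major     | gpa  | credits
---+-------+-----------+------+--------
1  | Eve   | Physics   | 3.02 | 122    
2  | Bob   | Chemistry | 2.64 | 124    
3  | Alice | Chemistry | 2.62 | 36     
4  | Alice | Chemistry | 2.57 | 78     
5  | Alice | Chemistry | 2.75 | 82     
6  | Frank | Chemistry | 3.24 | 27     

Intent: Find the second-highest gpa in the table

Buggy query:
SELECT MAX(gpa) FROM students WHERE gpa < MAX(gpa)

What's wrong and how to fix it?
Bug: The inner MAX is an aggregate inside WHERE, which is not allowed

Fix: Put the inner MAX in a scalar subquery

Corrected query:
SELECT MAX(gpa) FROM students WHERE gpa < (SELECT MAX(gpa) FROM students)

Result:
MAX(gpa)
--------
3.02    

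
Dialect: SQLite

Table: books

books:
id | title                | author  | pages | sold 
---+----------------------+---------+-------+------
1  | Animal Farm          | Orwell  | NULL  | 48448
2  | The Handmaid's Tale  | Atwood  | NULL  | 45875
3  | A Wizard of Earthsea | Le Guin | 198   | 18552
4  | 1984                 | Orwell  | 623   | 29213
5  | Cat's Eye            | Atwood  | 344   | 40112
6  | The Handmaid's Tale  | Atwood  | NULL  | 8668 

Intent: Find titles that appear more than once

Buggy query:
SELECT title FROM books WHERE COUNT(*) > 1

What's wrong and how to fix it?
Bug: WHERE can't reference COUNT(*); aggregates are computed after WHERE

Fix: GROUP BY title, then filter groups with HAVING COUNT(*) > 1

Corrected query:
SELECT title FROM books GROUP BY title HAVING COUNT(*) > 1

Result:
title              
-------------------
The Handmaid's Tale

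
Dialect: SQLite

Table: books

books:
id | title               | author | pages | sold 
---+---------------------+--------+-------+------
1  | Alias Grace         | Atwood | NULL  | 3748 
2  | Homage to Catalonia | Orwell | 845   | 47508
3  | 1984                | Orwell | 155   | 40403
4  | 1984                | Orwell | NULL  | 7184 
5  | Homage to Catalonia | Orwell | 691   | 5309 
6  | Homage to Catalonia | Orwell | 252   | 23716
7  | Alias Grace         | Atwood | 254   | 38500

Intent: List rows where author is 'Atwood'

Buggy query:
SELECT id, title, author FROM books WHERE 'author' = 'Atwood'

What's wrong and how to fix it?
Bug: 'author' in single quotes is a string literal, not the column; the comparison is literal-vs-literal and never true

Fix: Reference the column as author without single quotes

Corrected query:
SELECT id, title, author FROM books WHERE author = 'Atwood'

Result:
id | title       | author
---+-------------+-------
1  | Alias Grace | Atwood
7  | Alias Grace | Atwood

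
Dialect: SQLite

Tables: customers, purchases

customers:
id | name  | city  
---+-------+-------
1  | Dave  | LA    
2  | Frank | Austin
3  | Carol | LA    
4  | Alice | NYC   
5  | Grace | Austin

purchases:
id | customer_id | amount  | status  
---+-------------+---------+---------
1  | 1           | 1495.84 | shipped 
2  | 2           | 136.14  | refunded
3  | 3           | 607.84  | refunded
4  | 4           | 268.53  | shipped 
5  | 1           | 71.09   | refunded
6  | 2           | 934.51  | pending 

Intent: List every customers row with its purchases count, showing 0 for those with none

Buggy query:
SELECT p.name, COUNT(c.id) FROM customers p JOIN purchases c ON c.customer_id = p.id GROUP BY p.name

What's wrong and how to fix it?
Bug: INNER JOIN drops customers rows that have no matching purchases rows

Fix: Switch to LEFT JOIN to retain unmatched parent rows

Corrected query:
SELECT p.name, COUNT(c.id) FROM customers p LEFT JOIN purchases c ON c.customer_id = p.id GROUP BY p.name

Result:
name  | COUNT(c.id)
------+------------
Alice | 1          
Carol | 1          
Dave  | 2          
Frank | 2          
Grace | 0          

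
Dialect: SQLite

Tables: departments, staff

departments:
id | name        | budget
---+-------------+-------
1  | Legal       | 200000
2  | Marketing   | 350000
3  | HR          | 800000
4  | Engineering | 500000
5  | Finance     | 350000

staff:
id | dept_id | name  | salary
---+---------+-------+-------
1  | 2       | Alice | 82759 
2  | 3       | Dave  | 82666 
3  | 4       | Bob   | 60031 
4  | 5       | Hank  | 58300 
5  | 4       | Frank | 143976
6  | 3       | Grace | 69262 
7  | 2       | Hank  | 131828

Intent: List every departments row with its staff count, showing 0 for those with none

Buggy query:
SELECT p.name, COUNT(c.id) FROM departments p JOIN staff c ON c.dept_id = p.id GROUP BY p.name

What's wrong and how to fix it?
Bug: INNER JOIN drops departments rows that have no matching staff rows

Fix: Switch to LEFT JOIN to retain unmatched parent rows

Corrected query:
SELECT p.name, COUNT(c.id) FROM departments p LEFT JOIN staff c ON c.dept_id = p.id GROUP BY p.name

Result:
name        | COUNT(c.id)
------------+------------
Engineering | 2          
Finance     | 1          
HR          | 2          
Legal       | 0          
Marketing   | 2          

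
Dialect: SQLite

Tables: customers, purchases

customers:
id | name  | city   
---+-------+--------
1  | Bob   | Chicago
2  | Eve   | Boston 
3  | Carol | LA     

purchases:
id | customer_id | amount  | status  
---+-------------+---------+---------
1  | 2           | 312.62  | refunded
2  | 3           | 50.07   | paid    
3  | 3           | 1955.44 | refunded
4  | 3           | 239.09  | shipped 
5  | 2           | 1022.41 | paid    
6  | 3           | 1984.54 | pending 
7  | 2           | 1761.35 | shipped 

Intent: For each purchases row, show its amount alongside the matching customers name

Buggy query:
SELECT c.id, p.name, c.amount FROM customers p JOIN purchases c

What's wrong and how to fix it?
Bug: Missing join condition: each purchases row is matched to all customers rows instead of just its own

Fix: Specify the join condition linking the foreign key to the parent id

Corrected query:
SELECT c.id, p.name, c.amount FROM customers p JOIN purchases c ON c.customer_id = p.id

Result:
id | name  | amount 
---+-------+--------
1  | Eve   | 312.62 
2  | Carol | 50.07  
3  | Carol | 1955.44
4  | Carol | 239.09 
5  | Eve   | 1022.41
6  | Carol | 1984.54
7  | Eve   | 1761.35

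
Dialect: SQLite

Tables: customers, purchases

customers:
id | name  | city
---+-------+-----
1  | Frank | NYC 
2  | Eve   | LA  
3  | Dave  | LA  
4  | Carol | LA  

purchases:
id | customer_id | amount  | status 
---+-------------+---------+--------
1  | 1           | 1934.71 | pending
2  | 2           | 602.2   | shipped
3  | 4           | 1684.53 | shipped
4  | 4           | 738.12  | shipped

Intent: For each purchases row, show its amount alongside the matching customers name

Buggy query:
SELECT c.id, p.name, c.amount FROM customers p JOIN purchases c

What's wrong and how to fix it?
Bug: Missing join condition: each purchases row is matched to all customers rows instead of just its own

Fix: Specify the join condition linking the foreign key to the parent id

Corrected query:
SELECT c.id, p.name, c.amount FROM customers p JOIN purchases c ON c.customer_id = p.id

Result:
id | name  | amount 
---+-------+--------
1  | Frank | 1934.71
2  | Eve   | 602.2  
3  | Carol | 1684.53
4  | Carol | 738.12 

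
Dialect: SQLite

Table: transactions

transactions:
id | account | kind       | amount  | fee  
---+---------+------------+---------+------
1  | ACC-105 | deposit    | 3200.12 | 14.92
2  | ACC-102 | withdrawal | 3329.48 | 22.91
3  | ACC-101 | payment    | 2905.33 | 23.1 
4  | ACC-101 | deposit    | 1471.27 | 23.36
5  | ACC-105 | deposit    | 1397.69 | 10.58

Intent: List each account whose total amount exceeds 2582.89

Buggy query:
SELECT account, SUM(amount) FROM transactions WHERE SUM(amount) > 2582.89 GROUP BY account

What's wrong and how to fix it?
Bug: SUM(amount) is an aggregate, but WHERE filters rows before aggregation

Fix: Use HAVING (which filters groups after aggregation) instead of WHERE

Corrected query:
SELECT account, SUM(amount) FROM transactions GROUP BY account HAVING SUM(amount) > 2582.89

Result:
account | SUM(amount)
--------+------------
ACC-101 | 4376.6     
ACC-102 | 3329.48    
ACC-105 | 4597.81    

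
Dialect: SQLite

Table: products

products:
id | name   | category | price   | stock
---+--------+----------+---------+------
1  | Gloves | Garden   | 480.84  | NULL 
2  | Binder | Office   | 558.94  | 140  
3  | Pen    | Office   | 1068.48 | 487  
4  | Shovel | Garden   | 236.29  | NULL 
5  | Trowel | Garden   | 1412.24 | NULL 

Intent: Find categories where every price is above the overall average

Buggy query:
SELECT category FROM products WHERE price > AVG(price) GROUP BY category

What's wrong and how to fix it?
Bug: AVG() is an aggregate; it can't sit directly in WHERE

Fix: Compute the overall average in a scalar subquery and compare each group's MIN against it in HAVING

Corrected query:
SELECT category FROM products GROUP BY category HAVING MIN(price) > (SELECT AVG(price) FROM products)

Result:
(no rows)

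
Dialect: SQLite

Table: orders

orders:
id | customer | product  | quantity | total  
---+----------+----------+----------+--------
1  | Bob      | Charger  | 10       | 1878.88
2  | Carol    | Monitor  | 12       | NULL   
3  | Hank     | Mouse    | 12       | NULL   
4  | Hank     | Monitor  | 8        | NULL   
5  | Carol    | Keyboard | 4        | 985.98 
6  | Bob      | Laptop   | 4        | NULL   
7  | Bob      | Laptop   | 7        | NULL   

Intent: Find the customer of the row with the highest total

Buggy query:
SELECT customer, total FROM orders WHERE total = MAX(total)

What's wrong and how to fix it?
Bug: MAX(total) is an aggregate and cannot be used directly in WHERE

Fix: Wrap MAX in a scalar subquery so WHERE compares against a single value

Corrected query:
SELECT customer, total FROM orders WHERE total = (SELECT MAX(total) FROM orders)

Result:
customer | total  
---------+--------
Bob      | 1878.88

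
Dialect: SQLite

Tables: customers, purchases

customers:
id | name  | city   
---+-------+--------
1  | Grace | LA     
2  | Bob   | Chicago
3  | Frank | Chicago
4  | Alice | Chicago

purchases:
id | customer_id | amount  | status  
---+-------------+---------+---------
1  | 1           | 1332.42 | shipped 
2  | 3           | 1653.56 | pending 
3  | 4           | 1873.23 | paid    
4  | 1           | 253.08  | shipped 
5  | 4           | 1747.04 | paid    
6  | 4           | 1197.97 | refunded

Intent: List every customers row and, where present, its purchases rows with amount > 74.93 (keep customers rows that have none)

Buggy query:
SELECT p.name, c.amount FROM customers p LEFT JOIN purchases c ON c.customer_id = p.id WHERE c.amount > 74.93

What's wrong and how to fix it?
Bug: A WHERE condition on the right-hand table after LEFT JOIN drops unmatched parents

Fix: Move the right-table condition into the ON clause so unmatched parents are kept

Corrected query:
SELECT p.name, c.amount FROM customers p LEFT JOIN purchases c ON c.customer_id = p.id AND c.amount > 74.93

Result:
name  | amount 
------+--------
Grace | 253.08 
Grace | 1332.42
Bob   | NULL   
Frank | 1653.56
Alice | 1197.97
Alice | 1747.04
Alice | 1873.23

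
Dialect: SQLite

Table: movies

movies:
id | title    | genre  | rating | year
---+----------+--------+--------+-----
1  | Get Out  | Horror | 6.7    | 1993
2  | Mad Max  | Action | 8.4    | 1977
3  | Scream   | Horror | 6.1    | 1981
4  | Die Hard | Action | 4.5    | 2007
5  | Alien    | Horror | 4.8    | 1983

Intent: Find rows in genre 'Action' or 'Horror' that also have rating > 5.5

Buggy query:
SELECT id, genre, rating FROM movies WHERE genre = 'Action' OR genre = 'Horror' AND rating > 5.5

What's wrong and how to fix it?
Bug: AND binds tighter than OR, so this parses as genre = 'Action' OR (genre = 'Horror' AND rating > 5.5)

Fix: Add parentheses around the OR so the AND applies to both alternatives

Corrected query:
SELECT id, genre, rating FROM movies WHERE (genre = 'Action' OR genre = 'Horror') AND rating > 5.5

Result:
id | genre  | rating
---+--------+-------
1  | Horror | 6.7   
2  | Action | 8.4   
3  | Horror | 6.1   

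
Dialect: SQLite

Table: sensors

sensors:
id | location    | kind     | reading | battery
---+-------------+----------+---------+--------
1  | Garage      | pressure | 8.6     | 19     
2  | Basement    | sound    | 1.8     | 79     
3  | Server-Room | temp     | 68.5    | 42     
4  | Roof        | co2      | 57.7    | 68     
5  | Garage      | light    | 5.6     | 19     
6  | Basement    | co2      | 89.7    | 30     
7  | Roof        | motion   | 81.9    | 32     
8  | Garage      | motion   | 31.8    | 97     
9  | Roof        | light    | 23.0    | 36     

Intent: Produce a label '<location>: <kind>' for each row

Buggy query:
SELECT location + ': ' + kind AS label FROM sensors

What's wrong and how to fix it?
Bug: SQLite uses || for string concatenation; + coerces text to numbers (yielding 0)

Fix: Use the || operator for string concatenation

Corrected query:
SELECT location || ': ' || kind AS label FROM sensors

Result:
label            
-----------------
Garage: pressure 
Basement: sound  
Server-Room: temp
Roof: co2        
Garage: light    
Basement: co2    
Roof: motion     
Garage: motion   
Roof: light      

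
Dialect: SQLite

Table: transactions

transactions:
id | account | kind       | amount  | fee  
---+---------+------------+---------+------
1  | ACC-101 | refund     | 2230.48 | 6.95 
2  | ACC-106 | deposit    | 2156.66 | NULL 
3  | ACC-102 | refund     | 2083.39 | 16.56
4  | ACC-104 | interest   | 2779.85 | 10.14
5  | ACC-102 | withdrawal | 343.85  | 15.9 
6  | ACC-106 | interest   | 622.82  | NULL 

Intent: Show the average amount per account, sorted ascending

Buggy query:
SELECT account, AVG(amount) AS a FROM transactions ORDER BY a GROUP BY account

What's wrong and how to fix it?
Bug: GROUP BY must precede ORDER BY

Fix: Move ORDER BY to the end, after GROUP BY

Corrected query:
SELECT account, AVG(amount) AS a FROM transactions GROUP BY account ORDER BY a

Result:
account | a      
--------+--------
ACC-102 | 1213.62
ACC-106 | 1389.74
ACC-101 | 2230.48
ACC-104 | 2779.85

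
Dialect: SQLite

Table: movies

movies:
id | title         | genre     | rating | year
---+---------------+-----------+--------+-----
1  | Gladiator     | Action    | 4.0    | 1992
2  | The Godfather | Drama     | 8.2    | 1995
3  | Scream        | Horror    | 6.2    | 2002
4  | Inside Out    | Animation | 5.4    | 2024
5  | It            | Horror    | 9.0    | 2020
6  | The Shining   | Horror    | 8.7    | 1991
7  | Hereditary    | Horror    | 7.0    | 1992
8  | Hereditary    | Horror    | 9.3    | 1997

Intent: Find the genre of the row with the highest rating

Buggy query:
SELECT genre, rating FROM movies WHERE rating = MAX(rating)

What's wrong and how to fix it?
Bug: MAX(rating) is an aggregate and cannot be used directly in WHERE

Fix: Use a subquery: WHERE rating = (SELECT MAX(rating) FROM movies)

Corrected query:
SELECT genre, rating FROM movies WHERE rating = (SELECT MAX(rating) FROM movies)

Result:
genre  | rating
-------+-------
Horror | 9.3   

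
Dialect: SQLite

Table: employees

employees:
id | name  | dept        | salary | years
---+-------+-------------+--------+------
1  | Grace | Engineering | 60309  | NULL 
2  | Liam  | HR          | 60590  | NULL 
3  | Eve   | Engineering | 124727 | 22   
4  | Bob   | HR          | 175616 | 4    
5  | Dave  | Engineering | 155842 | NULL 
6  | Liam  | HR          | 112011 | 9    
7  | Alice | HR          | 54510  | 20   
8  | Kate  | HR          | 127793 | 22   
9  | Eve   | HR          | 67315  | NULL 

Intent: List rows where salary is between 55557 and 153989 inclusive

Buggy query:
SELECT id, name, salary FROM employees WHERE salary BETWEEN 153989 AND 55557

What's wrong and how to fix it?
Bug: The bounds are reversed; BETWEEN a AND b requires a <= b to match anything

Fix: Write BETWEEN 55557 AND 153989

Corrected query:
SELECT id, name, salary FROM employees WHERE salary BETWEEN 55557 AND 153989

Result:
id | name  | salary
---+-------+-------
1  | Grace | 60309 
2  | Liam  | 60590 
3  | Eve   | 124727
6  | Liam  | 112011
8  | Kate  | 127793
9  | Eve   | 67315 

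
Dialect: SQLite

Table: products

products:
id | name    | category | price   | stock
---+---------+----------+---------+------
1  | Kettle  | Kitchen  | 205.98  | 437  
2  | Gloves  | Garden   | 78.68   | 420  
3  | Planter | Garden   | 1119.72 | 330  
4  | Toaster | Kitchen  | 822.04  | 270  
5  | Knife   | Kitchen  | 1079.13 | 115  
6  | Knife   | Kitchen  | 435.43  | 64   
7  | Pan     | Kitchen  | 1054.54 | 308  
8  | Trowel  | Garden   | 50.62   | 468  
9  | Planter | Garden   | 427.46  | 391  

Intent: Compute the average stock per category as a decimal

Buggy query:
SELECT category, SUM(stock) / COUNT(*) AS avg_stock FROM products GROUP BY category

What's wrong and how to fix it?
Bug: Both operands are integers, so '/' performs integer division and truncates

Fix: Cast one side to REAL so the division keeps the fractional part

Corrected query:
SELECT category, SUM(stock) * 1.0 / COUNT(*) AS avg_stock FROM products GROUP BY category

Result:
category | avg_stock
---------+----------
Garden   | 402.25   
Kitchen  | 238.8    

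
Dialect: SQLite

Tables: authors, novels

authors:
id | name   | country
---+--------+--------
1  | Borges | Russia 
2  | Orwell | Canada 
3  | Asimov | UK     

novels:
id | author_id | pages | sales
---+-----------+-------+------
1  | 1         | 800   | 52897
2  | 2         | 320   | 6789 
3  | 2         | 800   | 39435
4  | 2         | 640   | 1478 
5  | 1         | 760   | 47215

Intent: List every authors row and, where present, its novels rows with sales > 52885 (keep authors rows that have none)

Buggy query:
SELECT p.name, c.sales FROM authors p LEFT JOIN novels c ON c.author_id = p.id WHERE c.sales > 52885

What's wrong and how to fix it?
Bug: Filtering c.sales in WHERE discards the NULL rows produced by LEFT JOIN, turning it into an inner join

Fix: Move the right-table condition into the ON clause so unmatched parents are kept

Corrected query:
SELECT p.name, c.sales FROM authors p LEFT JOIN novels c ON c.author_id = p.id AND c.sales > 52885

Result:
name   | sales
-------+------
Borges | 52897
Orwell | NULL 
Asimov | NULL 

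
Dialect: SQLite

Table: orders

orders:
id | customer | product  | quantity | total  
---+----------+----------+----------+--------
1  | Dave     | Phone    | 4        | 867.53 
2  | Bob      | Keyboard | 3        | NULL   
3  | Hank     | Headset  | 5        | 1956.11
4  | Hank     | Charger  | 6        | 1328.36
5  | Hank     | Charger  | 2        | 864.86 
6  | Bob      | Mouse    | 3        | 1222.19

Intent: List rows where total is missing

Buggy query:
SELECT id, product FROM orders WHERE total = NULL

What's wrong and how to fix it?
Bug: '= NULL' is always unknown in SQL three-valued logic, so no rows match

Fix: Use IS NULL to test for NULL

Corrected query:
SELECT id, product FROM orders WHERE total IS NULL

Result:
id | product 
---+---------
2  | Keyboard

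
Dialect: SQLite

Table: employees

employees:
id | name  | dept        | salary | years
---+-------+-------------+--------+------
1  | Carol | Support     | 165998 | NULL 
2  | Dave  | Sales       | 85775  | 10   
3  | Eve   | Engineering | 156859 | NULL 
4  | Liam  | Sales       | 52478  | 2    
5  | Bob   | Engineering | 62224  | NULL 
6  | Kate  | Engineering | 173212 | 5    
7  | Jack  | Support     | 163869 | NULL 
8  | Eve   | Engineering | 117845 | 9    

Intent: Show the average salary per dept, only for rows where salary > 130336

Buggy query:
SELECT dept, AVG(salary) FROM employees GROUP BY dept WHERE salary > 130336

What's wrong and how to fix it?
Bug: Row-level WHERE must come before GROUP BY in the clause order

Fix: Place WHERE between FROM and GROUP BY

Corrected query:
SELECT dept, AVG(salary) FROM employees WHERE salary > 130336 GROUP BY dept

Result:
dept        | AVG(salary)
------------+------------
Engineering | 165035.5   
Support     | 164933.5   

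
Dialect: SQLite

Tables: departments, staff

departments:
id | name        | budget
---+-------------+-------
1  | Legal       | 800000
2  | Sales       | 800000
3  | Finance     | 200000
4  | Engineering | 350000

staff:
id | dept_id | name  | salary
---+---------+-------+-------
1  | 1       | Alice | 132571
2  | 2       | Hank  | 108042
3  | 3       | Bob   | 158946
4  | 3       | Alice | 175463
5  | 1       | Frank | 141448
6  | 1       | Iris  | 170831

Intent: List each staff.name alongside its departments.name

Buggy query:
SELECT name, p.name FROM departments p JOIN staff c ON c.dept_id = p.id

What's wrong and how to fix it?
Bug: Both tables have a 'name' column; the unqualified reference is ambiguous

Fix: Qualify the column with its table alias (c.name)

Corrected query:
SELECT c.name, p.name FROM departments p JOIN staff c ON c.dept_id = p.id

Result:
name  | name   
------+--------
Alice | Legal  
Hank  | Sales  
Bob   | Finance
Alice | Finance
Frank | Legal  
Iris  | Legal  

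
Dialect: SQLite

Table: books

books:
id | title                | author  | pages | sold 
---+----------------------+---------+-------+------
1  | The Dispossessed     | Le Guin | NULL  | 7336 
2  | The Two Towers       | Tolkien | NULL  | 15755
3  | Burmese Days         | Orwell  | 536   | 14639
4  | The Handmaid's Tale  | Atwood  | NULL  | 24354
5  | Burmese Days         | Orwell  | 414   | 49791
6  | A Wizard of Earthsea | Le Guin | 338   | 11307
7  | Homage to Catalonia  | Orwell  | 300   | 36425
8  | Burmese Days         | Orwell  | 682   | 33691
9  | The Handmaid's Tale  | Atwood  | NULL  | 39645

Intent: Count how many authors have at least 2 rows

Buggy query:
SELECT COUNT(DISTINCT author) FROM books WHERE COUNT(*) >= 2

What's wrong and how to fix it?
Bug: WHERE filters individual rows, not groups, so a group-level COUNT is invalid there

Fix: Group first with HAVING COUNT(*) >= 2, then COUNT the resulting groups

Corrected query:
SELECT COUNT(*) FROM (SELECT author FROM books GROUP BY author HAVING COUNT(*) >= 2)

Result:
COUNT(*)
--------
3       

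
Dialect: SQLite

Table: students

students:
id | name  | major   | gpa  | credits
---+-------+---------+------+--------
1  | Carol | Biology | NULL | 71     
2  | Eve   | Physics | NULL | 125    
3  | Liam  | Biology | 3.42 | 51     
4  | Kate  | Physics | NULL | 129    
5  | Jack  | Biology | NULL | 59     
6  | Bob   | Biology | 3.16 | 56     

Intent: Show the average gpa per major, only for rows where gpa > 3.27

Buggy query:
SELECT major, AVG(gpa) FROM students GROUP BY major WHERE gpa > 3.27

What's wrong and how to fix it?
Bug: WHERE cannot follow GROUP BY

Fix: Move the WHERE clause before GROUP BY

Corrected query:
SELECT major, AVG(gpa) FROM students WHERE gpa > 3.27 GROUP BY major

Result:
major   | AVG(gpa)
--------+---------
Biology | 3.42    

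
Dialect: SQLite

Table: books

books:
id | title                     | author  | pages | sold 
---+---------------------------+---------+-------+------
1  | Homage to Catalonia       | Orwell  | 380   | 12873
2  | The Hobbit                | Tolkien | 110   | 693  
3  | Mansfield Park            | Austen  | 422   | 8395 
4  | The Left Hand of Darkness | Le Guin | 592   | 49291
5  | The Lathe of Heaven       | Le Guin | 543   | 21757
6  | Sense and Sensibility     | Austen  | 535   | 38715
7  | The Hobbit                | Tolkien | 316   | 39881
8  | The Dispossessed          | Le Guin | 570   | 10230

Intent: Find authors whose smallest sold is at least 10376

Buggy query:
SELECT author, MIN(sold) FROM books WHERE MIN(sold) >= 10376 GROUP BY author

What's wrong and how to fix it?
Bug: Aggregates like MIN are computed per group after WHERE runs

Fix: Replace WHERE with HAVING after the GROUP BY

Corrected query:
SELECT author, MIN(sold) FROM books GROUP BY author HAVING MIN(sold) >= 10376

Result:
author | MIN(sold)
-------+----------
Orwell | 12873    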